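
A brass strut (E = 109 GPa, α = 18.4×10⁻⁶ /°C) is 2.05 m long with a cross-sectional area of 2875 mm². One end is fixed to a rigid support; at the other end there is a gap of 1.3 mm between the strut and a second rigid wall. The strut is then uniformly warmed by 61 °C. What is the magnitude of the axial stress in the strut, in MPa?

σ ≈ 53.2 MPa (compressive)

Free thermal elongation = αΔT L = 18.4×10⁻⁶ × 61 × 2050 = 2.301 mm.
After closing the 1.3 mm clearance, 2.301 − 1.3 = 1.001 mm of expansion remains to be suppressed by the wall.
That suppressed elongation corresponds to σ = E·Δ/L = 109×10³ × 1.001/2050 = 53.22 MPa.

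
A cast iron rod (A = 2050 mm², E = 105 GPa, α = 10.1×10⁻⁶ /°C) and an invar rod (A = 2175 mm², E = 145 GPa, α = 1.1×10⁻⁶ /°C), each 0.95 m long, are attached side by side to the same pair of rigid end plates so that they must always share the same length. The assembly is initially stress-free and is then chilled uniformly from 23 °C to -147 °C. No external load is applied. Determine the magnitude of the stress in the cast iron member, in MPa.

σ ≈ 95.5 MPa (tensile)

The cast iron has the larger α, so on cooling it would change length more than the invar if both were free. The rigid plates force a common final length, so the cast iron is put into tension and the invar into compression, with equal and opposite forces P (no external load).
Compatibility of the two members (thermal + elastic change equal): (α₁ − α₂)ΔT = P·[1/(A₁E₁) + 1/(A₂E₂)].
|α₁ − α₂|·ΔT = 9×10⁻⁶ × 170 = 0.00153.
1/(A₁E₁) + 1/(A₂E₂) = 1/(2050×105×10³) + 1/(2175×145×10³) = 7.817×10⁻⁹ N⁻¹.
P = 0.00153 / 7.817×10⁻⁹ = 195700 N = 195.7 kN.
σ_{cast iron} = P/A₁ = 195700/2050 = 95.48 MPa, tensile.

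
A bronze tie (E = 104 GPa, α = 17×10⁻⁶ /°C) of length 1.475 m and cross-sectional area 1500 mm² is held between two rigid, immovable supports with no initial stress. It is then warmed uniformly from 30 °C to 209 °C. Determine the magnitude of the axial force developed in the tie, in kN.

P ≈ 475 kN (compressive)

The ends cannot move, so σ = EαΔT = 104×10³ × 17×10⁻⁶ × 179 = 316.5 MPa.
Axial force P = σA = 316.5 × 1500 = 474700 N = 474.7 kN, compressive.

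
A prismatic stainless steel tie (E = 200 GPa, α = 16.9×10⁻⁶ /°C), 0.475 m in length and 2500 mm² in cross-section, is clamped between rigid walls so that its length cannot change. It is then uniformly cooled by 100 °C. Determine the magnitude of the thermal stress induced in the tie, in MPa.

Because both ends are immovable the net strain is zero, and the suppressed thermal strain is αΔT = 16.9×10⁻⁶ × 100 = 1690×10⁻⁶.
Hence σ = E·αΔT = 200×10³ × 1690×10⁻⁶ = 338 MPa, tensile.

σ ≈ 338 MPa (tensile)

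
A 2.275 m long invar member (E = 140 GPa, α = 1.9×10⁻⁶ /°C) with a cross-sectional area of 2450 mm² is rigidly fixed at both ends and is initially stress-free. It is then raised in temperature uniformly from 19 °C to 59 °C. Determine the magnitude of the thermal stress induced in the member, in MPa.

With length fixed, the mechanical strain must cancel the thermal strain αΔT = 1.9×10⁻⁶ × 40 = 76×10⁻⁶.
σ = EαΔT = 140×10³ × 1.9×10⁻⁶ × 40 = 10.64 MPa (compressive; the member is trying to expand).

σ ≈ 10.6 MPa (compressive)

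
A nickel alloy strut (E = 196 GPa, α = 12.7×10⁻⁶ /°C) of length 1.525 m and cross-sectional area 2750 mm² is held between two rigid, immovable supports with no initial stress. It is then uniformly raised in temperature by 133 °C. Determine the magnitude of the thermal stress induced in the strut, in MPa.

With length fixed, the mechanical strain must cancel the thermal strain αΔT = 12.7×10⁻⁶ × 133 = 1689.1×10⁻⁶.
Hence σ = E·αΔT = 196×10³ × 1689.1×10⁻⁶ = 331.1 MPa, compressive.

σ ≈ 331 MPa (compressive)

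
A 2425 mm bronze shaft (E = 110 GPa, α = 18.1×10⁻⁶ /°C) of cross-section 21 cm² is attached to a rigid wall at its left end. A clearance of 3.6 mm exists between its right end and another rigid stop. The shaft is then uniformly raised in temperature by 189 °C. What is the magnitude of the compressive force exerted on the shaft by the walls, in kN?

P ≈ 447 kN

If the wall were absent the shaft would grow by αΔT L = 18.1×10⁻⁶ × 189 × 2425 = 8.296 mm.
This exceeds the 3.6 mm gap, so the wall pushes back. The portion of expansion that must be recovered elastically is δ_free − gap = 8.296 − 3.6 = 4.696 mm.
That suppressed elongation corresponds to σ = E·Δ/L = 110×10³ × 4.696/2425 = 213 MPa.
P = σA = 213 × 2100 = 447.3 kN.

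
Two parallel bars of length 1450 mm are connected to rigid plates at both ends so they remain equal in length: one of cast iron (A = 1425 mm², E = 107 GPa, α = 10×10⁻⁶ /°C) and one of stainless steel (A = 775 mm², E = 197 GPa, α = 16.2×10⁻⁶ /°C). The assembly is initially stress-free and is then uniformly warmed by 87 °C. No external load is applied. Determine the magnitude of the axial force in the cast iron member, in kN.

Both members must finish at the same length. With the larger α, the stainless steel tends to over-expand; the plates restrain it, putting the stainless steel in compression and the cast iron in tension. With no external load the two internal forces are equal and opposite, magnitude P.
Compatibility of the two members (thermal + elastic change equal): (α₁ − α₂)ΔT = P·[1/(A₁E₁) + 1/(A₂E₂)].
|α₁ − α₂|·ΔT = 6.2×10⁻⁶ × 87 = 0.0005394.
1/(A₁E₁) + 1/(A₂E₂) = 1/(1425×107×10³) + 1/(775×197×10³) = 1.311×10⁻⁸ N⁻¹.
P = 0.0005394 / 1.311×10⁻⁸ = 41150 N = 41.15 kN.

P ≈ 41.1 kN (tensile in the cast iron)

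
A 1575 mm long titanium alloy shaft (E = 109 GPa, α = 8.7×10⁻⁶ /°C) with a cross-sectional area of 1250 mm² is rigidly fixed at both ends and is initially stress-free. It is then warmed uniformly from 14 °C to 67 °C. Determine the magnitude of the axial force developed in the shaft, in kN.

P ≈ 62.8 kN (compressive)

With zero net strain, σ = E·αΔT = 109 GPa × 8.7×10⁻⁶ × 53 = 50.26 MPa.
Then P = σA = 50.26 × 1250 mm² = 62.82 kN, compressive.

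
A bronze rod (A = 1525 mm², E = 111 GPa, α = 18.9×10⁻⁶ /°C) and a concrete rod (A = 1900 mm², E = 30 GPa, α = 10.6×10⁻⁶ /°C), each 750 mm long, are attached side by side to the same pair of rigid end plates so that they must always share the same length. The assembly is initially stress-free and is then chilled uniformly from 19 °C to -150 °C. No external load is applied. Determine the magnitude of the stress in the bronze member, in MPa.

σ ≈ 39.2 MPa (tensile)

Equilibrium of a rigid end plate with no external load gives equal and opposite internal forces ±P in the two members. Since α_{bronze} > α_{concrete}, cooling drives the bronze into tension and the concrete into compression.
Compatibility of the two members (thermal + elastic change equal): (α₁ − α₂)ΔT = P·[1/(A₁E₁) + 1/(A₂E₂)].
|α₁ − α₂|·ΔT = 8.3×10⁻⁶ × 169 = 0.001403.
1/(A₁E₁) + 1/(A₂E₂) = 1/(1525×111×10³) + 1/(1900×30×10³) = 2.345×10⁻⁸ N⁻¹.
So P = 0.001403 / 2.345×10⁻⁸ = 59.81 kN.
σ_{bronze} = P/A₁ = 59810/1525 = 39.22 MPa, tensile.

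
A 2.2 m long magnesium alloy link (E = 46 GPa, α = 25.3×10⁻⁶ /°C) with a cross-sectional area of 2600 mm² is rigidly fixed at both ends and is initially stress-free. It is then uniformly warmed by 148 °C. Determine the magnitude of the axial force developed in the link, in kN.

P ≈ 448 kN (compressive)

Full restraint means ε = 0, so the stress is σ = EαΔT = 46×10³ × 25.3×10⁻⁶ × 148 = 172.2 MPa.
Then P = σA = 172.2 × 2600 mm² = 447.8 kN, compressive.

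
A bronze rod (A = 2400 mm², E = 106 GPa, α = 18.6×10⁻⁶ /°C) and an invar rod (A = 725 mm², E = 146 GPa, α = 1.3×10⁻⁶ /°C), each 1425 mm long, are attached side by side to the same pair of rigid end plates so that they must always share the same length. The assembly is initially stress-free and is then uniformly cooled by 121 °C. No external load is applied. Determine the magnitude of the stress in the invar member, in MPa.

σ ≈ 216 MPa (compressive)

The bronze has the larger α, so on cooling it would change length more than the invar if both were free. The rigid plates force a common final length, so the bronze is put into tension and the invar into compression, with equal and opposite forces P (no external load).
Setting the final lengths equal and cancelling L: (α₁ − α₂)ΔT = P/(A₁E₁) + P/(A₂E₂).
|α₁ − α₂|·ΔT = 17.3×10⁻⁶ × 121 = 0.002093.
1/(A₁E₁) + 1/(A₂E₂) = 1/(2400×106×10³) + 1/(725×146×10³) = 1.338×10⁻⁸ N⁻¹.
So P = 0.002093 / 1.338×10⁻⁸ = 156.5 kN.
σ_{invar} = P/A₂ = 156500/725 = 215.8 MPa, compressive.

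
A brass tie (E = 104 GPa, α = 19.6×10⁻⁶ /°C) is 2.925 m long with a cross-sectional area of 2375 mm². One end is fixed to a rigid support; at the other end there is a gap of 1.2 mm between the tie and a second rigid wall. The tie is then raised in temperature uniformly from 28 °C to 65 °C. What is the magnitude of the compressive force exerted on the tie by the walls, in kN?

Free thermal elongation = αΔT L = 19.6×10⁻⁶ × 37 × 2925 = 2.121 mm.
After closing the 1.2 mm clearance, 2.121 − 1.2 = 0.9212 mm of expansion remains to be suppressed by the wall.
So σ = E(δ_free − g)/L = 104×10³ × 0.9212/2925 = 32.75 MPa.
P = σA = 32.75 × 2375 = 77.79 kN.

P ≈ 77.8 kN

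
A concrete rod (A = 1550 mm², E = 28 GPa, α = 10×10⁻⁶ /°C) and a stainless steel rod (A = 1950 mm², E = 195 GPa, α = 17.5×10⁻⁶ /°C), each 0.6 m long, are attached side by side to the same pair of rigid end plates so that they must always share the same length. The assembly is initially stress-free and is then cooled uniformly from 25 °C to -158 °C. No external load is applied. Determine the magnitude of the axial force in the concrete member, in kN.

The stainless steel has the larger α, so on cooling it would change length more than the concrete if both were free. The rigid plates force a common final length, so the stainless steel is put into tension and the concrete into compression, with equal and opposite forces P (no external load).
Equating the net (thermal + elastic) strains gives |α₁ − α₂|·ΔT = P·[1/(A₁E₁) + 1/(A₂E₂)].
|α₁ − α₂|·ΔT = 7.5×10⁻⁶ × 183 = 0.001372.
1/(A₁E₁) + 1/(A₂E₂) = 1/(1550×28×10³) + 1/(1950×195×10³) = 2.567×10⁻⁸ N⁻¹.
P = 0.001372 / 2.567×10⁻⁸ = 53460 N = 53.46 kN.

P ≈ 53.5 kN (compressive in the concrete)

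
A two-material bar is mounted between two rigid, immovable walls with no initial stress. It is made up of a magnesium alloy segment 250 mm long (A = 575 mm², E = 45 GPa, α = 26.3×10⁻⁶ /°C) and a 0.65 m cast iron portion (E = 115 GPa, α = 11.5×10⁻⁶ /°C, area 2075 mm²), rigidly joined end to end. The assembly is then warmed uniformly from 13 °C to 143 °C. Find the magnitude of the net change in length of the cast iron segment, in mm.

|ΔL| ≈ 0.57 mm

With the walls removed the bar would change length by δ_free = Σ αᵢΔT Lᵢ = 26.3×10⁻⁶×130×250 + 11.5×10⁻⁶×130×650 = 1.826 mm.
The walls prevent any net length change, so an axial force P (same in every segment) develops. Compatibility: P · Σ Lᵢ/(AᵢEᵢ) = δ_free.
Σ Lᵢ/(AᵢEᵢ) = 250/(575×45×10³) + 650/(2075×115×10³) = 1.239×10⁻⁵ mm/N.
So P = 1.826 / 1.239×10⁻⁵ = 147.5 kN, compressive.
For the cast iron segment, free thermal change = 11.5×10⁻⁶×130×650 = 0.9718 mm and elastic change from P = 147500×650/(2075×115×10³) = 0.4017 mm; these oppose, so the net change is 0.57 mm (segment lengthens).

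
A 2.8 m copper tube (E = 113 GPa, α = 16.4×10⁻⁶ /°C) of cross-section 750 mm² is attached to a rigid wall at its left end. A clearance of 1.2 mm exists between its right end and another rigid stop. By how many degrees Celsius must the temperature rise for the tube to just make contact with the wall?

ΔT ≈ 26.1 °C

The gap closes when αΔT L = 1.2 mm, since the tube is still unstressed at that instant.
So ΔT = g/(αL) = 1.2/(16.4×10⁻⁶ × 2800) = 26.13 °C.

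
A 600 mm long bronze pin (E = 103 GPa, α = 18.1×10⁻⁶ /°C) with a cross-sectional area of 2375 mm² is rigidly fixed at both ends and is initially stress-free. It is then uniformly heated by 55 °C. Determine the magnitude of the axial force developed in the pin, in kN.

P ≈ 244 kN (compressive)

The ends cannot move, so σ = EαΔT = 103×10³ × 18.1×10⁻⁶ × 55 = 102.5 MPa.
P = AEαΔT = 2375 × 103×10³ × 18.1×10⁻⁶ × 55 = 243.5 kN (compressive).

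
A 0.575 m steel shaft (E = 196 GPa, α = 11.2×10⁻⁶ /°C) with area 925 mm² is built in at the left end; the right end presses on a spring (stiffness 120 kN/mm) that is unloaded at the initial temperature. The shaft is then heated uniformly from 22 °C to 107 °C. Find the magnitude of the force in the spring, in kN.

Free thermal expansion: δ_free = αΔT L = 11.2×10⁻⁶ × 85 × 575 = 0.5474 mm.
With a force P in the spring, the elastic change of the shaft is PL/(AE) and that of the spring is P/k; compatibility requires their sum to equal δ_free.
P [ L/(AE) + 1/k ] = δ_free → P [ 575/(925×196×10³) + 1/(120×10³) ] = 0.5474.
P = 0.5474 / 1.15×10⁻⁵ = 47580 N.

P ≈ 47.6 kN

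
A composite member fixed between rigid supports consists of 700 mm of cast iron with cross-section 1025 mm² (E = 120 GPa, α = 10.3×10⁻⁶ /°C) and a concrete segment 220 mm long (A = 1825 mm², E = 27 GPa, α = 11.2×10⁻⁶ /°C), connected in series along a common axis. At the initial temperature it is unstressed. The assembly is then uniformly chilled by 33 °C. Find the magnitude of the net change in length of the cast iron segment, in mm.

If the supports were absent, the total length change would be Σ αᵢΔT Lᵢ = 10.3×10⁻⁶×33×700 + 11.2×10⁻⁶×33×220 = 0.3192 mm.
Since the ends are fixed, an axial force P builds up, equal in every segment, with P · Σ Lᵢ/(AᵢEᵢ) = δ_free.
The series flexibility is Σ Lᵢ/(AᵢEᵢ) = 700/(1025×120×10³) + 220/(1825×27×10³) = 1.016×10⁻⁵ mm/N.
So P = 0.3192 / 1.016×10⁻⁵ = 31.43 kN, tensile.
For the cast iron segment, free thermal change = 10.3×10⁻⁶×33×700 = 0.2379 mm and elastic change from P = 31430×700/(1025×120×10³) = 0.1789 mm; these oppose, so the net change is 0.059 mm (segment shortens).

|ΔL| ≈ 0.059 mm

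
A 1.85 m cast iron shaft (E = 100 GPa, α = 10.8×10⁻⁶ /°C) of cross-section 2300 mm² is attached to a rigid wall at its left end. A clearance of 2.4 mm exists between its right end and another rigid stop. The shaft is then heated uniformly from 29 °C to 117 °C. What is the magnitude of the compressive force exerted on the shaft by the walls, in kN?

P ≈ 0 kN

Unrestrained expansion: δ_free = αΔT L = 10.8×10⁻⁶ × 88 × 1850 = 1.758 mm.
Since δ_free = 1.76 mm is less than the 2.4 mm gap, the shaft never touches the wall. No axial force develops.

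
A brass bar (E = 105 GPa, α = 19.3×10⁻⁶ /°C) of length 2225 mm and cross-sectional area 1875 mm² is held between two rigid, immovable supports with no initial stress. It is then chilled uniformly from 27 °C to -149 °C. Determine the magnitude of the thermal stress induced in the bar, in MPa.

σ ≈ 357 MPa (tensile)

With length fixed, the mechanical strain must cancel the thermal strain αΔT = 19.3×10⁻⁶ × 176 = 3396.8×10⁻⁶.
The stress required to suppress this strain is σ = Eε = 105×10³ × 3396.8×10⁻⁶ = 356.7 MPa, tensile since the bar is trying to contract.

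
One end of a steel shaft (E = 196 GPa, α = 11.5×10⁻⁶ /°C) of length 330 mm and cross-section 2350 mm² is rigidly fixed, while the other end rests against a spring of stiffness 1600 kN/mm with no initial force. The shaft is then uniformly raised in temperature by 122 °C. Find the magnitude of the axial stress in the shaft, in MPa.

σ ≈ 147 MPa (compressive)

Free thermal expansion: δ_free = αΔT L = 11.5×10⁻⁶ × 122 × 330 = 0.463 mm.
With a force P in the spring, the elastic change of the shaft is PL/(AE) and that of the spring is P/k; compatibility requires their sum to equal δ_free.
P [ L/(AE) + 1/k ] = δ_free → P [ 330/(2350×196×10³) + 1/(1600×10³) ] = 0.463.
P = 0.463 / 1.341×10⁻⁶ = 345100 N.
σ = P/A = 345100/2350 = 146.9 MPa.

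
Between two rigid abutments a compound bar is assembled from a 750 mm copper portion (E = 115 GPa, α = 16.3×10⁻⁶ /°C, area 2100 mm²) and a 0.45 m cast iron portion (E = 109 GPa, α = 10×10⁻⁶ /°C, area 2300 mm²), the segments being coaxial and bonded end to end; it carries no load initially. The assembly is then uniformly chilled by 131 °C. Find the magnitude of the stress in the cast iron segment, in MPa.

If the supports were absent, the total length change would be Σ αᵢΔT Lᵢ = 16.3×10⁻⁶×131×750 + 10×10⁻⁶×131×450 = 2.191 mm.
Since the ends are fixed, an axial force P builds up, equal in every segment, with P · Σ Lᵢ/(AᵢEᵢ) = δ_free.
The series flexibility is Σ Lᵢ/(AᵢEᵢ) = 750/(2100×115×10³) + 450/(2300×109×10³) = 4.901×10⁻⁶ mm/N.
P = 2.191 / 4.901×10⁻⁶ = 447100 N = 447.1 kN, tensile.
σ_{cast iron} = P / A = 447100 / 2300 = 194.4 MPa.

σ ≈ 194 MPa (tensile)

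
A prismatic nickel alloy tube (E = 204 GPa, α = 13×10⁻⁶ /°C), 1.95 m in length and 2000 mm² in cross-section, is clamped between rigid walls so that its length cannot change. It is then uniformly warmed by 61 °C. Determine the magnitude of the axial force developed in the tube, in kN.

P ≈ 324 kN (compressive)

Full restraint means ε = 0, so the stress is σ = EαΔT = 204×10³ × 13×10⁻⁶ × 61 = 161.8 MPa.
Axial force P = σA = 161.8 × 2000 = 323500 N = 323.5 kN, compressive.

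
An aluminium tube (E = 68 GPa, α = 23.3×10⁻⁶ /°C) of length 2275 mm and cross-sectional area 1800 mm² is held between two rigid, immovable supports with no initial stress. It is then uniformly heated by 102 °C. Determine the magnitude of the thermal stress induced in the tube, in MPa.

Because both ends are immovable the net strain is zero, and the suppressed thermal strain is αΔT = 23.3×10⁻⁶ × 102 = 2376.6×10⁻⁶.
σ = EαΔT = 68×10³ × 23.3×10⁻⁶ × 102 = 161.6 MPa (compressive; the tube is trying to expand).

σ ≈ 162 MPa (compressive)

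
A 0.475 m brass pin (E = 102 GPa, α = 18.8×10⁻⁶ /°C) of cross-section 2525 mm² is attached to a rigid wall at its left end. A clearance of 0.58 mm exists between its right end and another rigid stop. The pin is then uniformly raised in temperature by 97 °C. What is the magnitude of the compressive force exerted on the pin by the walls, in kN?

Unrestrained expansion: δ_free = αΔT L = 18.8×10⁻⁶ × 97 × 475 = 0.8662 mm.
The gap closes (δ_free > 0.58 mm) and the wall then resists a further 0.8662 − 0.58 = 0.2862 mm of expansion.
Compatibility: PL/(AE) = 0.2862 mm, so σ = P/A = E × (0.2862/475) = 61.46 MPa.
P = σA = 61.46 × 2525 = 155.2 kN.

P ≈ 155 kN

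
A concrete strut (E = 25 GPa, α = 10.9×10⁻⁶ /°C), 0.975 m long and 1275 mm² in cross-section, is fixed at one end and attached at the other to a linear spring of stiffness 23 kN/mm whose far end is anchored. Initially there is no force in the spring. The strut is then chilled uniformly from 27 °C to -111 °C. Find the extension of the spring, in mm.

δ ≈ 0.861 mm

If the spring were absent the strut would shorten by αΔT L = 10.9×10⁻⁶ × 138 × 975 = 1.467 mm.
Let P be the tensile force in the spring. The strut extends elastically by PL/(AE) and the spring stretches by P/k; together these equal δ_free.
So P = δ_free / [L/(AE) + 1/k] = 1.467 / [ 975/(1275×25×10³) + 1/(23×10³) ].
P = 1.467 / 7.407×10⁻⁵ = 19800 N.
Spring extension = P/k = 19800/(23×10³) = 0.8609 mm.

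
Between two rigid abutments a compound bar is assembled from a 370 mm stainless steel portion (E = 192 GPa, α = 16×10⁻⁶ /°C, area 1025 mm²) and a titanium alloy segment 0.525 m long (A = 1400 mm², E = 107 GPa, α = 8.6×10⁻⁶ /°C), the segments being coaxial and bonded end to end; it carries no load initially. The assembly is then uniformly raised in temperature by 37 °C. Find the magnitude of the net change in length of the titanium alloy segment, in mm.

|ΔL| ≈ 0.0842 mm

With the walls removed the bar would change length by δ_free = Σ αᵢΔT Lᵢ = 16×10⁻⁶×37×370 + 8.6×10⁻⁶×37×525 = 0.3861 mm.
The walls prevent any net length change, so an axial force P (same in every segment) develops. Compatibility: P · Σ Lᵢ/(AᵢEᵢ) = δ_free.
The series flexibility is Σ Lᵢ/(AᵢEᵢ) = 370/(1025×192×10³) + 525/(1400×107×10³) = 5.385×10⁻⁶ mm/N.
Hence P = δ_free / Σ(L/AE) = 0.3861/5.385×10⁻⁶ = 71.7 kN (compressive).
For the titanium alloy segment, free thermal change = 8.6×10⁻⁶×37×525 = 0.1671 mm and elastic change from P = 71700×525/(1400×107×10³) = 0.2513 mm; these oppose, so the net change is 0.0842 mm (segment shortens).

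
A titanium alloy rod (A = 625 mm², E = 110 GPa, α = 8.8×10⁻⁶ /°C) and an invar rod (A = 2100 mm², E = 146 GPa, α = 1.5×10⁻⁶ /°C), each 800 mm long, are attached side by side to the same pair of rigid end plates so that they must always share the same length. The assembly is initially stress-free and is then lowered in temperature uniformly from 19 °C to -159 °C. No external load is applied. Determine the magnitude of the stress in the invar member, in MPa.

The titanium alloy has the larger α, so on cooling it would change length more than the invar if both were free. The rigid plates force a common final length, so the titanium alloy is put into tension and the invar into compression, with equal and opposite forces P (no external load).
Compatibility of the two members (thermal + elastic change equal): (α₁ − α₂)ΔT = P·[1/(A₁E₁) + 1/(A₂E₂)].
|α₁ − α₂|·ΔT = 7.3×10⁻⁶ × 178 = 0.001299.
1/(A₁E₁) + 1/(A₂E₂) = 1/(625×110×10³) + 1/(2100×146×10³) = 1.781×10⁻⁸ N⁻¹.
P = 0.001299 / 1.781×10⁻⁸ = 72970 N = 72.97 kN.
σ_{invar} = P/A₂ = 72970/2100 = 34.75 MPa, compressive.

σ ≈ 34.7 MPa (compressive)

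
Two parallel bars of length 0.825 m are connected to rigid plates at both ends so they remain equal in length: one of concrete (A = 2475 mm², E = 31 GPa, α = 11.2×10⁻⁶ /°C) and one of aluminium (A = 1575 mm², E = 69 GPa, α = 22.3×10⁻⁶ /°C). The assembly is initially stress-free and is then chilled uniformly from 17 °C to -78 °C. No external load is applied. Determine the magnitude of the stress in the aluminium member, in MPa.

Both members must finish at the same length. With the larger α, the aluminium tends to over-contract; the plates restrain it, putting the aluminium in tension and the concrete in compression. With no external load the two internal forces are equal and opposite, magnitude P.
Equating the net (thermal + elastic) strains gives |α₁ − α₂|·ΔT = P·[1/(A₁E₁) + 1/(A₂E₂)].
|α₁ − α₂|·ΔT = 11.1×10⁻⁶ × 95 = 0.001055.
1/(A₁E₁) + 1/(A₂E₂) = 1/(2475×31×10³) + 1/(1575×69×10³) = 2.224×10⁻⁸ N⁻¹.
P = 0.001055 / 2.224×10⁻⁸ = 47420 N = 47.42 kN.
σ_{aluminium} = P/A₂ = 47420/1575 = 30.11 MPa, tensile.

σ ≈ 30.1 MPa (tensile)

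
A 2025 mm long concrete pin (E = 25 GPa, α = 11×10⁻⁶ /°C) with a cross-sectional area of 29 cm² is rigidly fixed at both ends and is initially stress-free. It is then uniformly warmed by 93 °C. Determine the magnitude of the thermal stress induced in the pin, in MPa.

σ ≈ 25.6 MPa (compressive)

The supports are rigid, so the total axial strain is zero. The restrained thermal strain is ε = αΔT = 11×10⁻⁶ × 93 = 1023×10⁻⁶.
The stress required to suppress this strain is σ = Eε = 25×10³ × 1023×10⁻⁶ = 25.57 MPa, compressive since the pin is trying to expand.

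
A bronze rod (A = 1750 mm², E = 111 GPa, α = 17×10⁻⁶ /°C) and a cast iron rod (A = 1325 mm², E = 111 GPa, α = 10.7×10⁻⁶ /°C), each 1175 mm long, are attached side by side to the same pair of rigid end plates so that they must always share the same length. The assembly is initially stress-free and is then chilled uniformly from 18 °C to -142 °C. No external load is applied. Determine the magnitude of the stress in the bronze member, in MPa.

The bronze has the larger α, so on cooling it would change length more than the cast iron if both were free. The rigid plates force a common final length, so the bronze is put into tension and the cast iron into compression, with equal and opposite forces P (no external load).
Equating the net (thermal + elastic) strains gives |α₁ − α₂|·ΔT = P·[1/(A₁E₁) + 1/(A₂E₂)].
|α₁ − α₂|·ΔT = 6.3×10⁻⁶ × 160 = 0.001008.
1/(A₁E₁) + 1/(A₂E₂) = 1/(1750×111×10³) + 1/(1325×111×10³) = 1.195×10⁻⁸ N⁻¹.
So P = 0.001008 / 1.195×10⁻⁸ = 84.37 kN.
σ_{bronze} = P/A₁ = 84370/1750 = 48.21 MPa, tensile.

σ ≈ 48.2 MPa (tensile)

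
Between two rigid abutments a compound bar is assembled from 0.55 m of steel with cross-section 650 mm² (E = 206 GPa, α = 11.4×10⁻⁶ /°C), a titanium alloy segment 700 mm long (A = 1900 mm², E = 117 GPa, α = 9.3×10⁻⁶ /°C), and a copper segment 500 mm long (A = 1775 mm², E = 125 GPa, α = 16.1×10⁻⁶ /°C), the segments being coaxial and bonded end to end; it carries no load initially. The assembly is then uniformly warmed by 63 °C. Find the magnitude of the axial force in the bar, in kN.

P ≈ 138 kN (compressive)

With the walls removed the bar would change length by δ_free = Σ αᵢΔT Lᵢ = 11.4×10⁻⁶×63×550 + 9.3×10⁻⁶×63×700 + 16.1×10⁻⁶×63×500 = 1.312 mm.
Since the ends are fixed, an axial force P builds up, equal in every segment, with P · Σ Lᵢ/(AᵢEᵢ) = δ_free.
Σ Lᵢ/(AᵢEᵢ) = 550/(650×206×10³) + 700/(1900×117×10³) + 500/(1775×125×10³) = 9.51×10⁻⁶ mm/N.
So P = 1.312 / 9.51×10⁻⁶ = 138 kN, compressive.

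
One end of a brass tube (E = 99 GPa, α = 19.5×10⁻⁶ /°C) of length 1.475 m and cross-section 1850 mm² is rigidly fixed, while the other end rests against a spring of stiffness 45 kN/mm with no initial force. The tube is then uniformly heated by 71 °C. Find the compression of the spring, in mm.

If the spring were absent the tube would lengthen by αΔT L = 19.5×10⁻⁶ × 71 × 1475 = 2.042 mm.
Let P be the compressive force at the spring. The tube shortens elastically by PL/(AE) and the spring compresses by P/k; together these equal δ_free.
So P = δ_free / [L/(AE) + 1/k] = 2.042 / [ 1475/(1850×99×10³) + 1/(45×10³) ].
P = 2.042 / 3.028×10⁻⁵ = 67450 N.
Spring compression = P/k = 67450/(45×10³) = 1.499 mm.

δ ≈ 1.5 mm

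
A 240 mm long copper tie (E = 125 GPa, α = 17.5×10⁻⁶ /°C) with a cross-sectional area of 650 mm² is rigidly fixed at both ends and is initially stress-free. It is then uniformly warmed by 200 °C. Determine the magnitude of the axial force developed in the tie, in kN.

P ≈ 284 kN (compressive)

The ends cannot move, so σ = EαΔT = 125×10³ × 17.5×10⁻⁶ × 200 = 437.5 MPa.
Axial force P = σA = 437.5 × 650 = 284400 N = 284.4 kN, compressive.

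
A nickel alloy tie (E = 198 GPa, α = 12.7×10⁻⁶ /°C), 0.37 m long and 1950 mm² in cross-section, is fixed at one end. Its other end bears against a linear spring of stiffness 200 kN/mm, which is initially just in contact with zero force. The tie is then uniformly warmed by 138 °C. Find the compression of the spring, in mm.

δ ≈ 0.544 mm

The unrestrained thermal change is αΔT L = 12.7×10⁻⁶ × 138 × 370 = 0.6485 mm.
With a force P in the spring, the elastic change of the tie is PL/(AE) and that of the spring is P/k; compatibility requires their sum to equal δ_free.
So P = δ_free / [L/(AE) + 1/k] = 0.6485 / [ 370/(1950×198×10³) + 1/(200×10³) ].
P = 0.6485 / 5.958×10⁻⁶ = 108800 N.
Spring compression = P/k = 108800/(200×10³) = 0.5442 mm.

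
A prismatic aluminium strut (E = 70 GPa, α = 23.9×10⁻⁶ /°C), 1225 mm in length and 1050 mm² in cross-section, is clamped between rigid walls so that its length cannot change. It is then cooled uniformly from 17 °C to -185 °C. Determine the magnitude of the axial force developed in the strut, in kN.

P ≈ 355 kN (tensile)

With zero net strain, σ = E·αΔT = 70 GPa × 23.9×10⁻⁶ × 202 = 337.9 MPa.
Axial force P = σA = 337.9 × 1050 = 354800 N = 354.8 kN, tensile.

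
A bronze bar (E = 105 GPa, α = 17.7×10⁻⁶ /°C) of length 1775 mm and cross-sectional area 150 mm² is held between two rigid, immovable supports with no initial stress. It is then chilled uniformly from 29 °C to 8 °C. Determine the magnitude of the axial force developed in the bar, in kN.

Full restraint means ε = 0, so the stress is σ = EαΔT = 105×10³ × 17.7×10⁻⁶ × 21 = 39.03 MPa.
P = AEαΔT = 150 × 105×10³ × 17.7×10⁻⁶ × 21 = 5.854 kN (tensile).

P ≈ 5.85 kN (tensile)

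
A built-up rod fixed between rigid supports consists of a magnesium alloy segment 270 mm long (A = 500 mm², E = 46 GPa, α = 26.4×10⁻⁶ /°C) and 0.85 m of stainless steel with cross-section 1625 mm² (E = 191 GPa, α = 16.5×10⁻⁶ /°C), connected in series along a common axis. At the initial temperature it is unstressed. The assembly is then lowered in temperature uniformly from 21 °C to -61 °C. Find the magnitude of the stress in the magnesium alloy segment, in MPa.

σ ≈ 240 MPa (tensile)

With the walls removed the bar would change length by δ_free = Σ αᵢΔT Lᵢ = 26.4×10⁻⁶×82×270 + 16.5×10⁻⁶×82×850 = 1.735 mm.
The rigid supports impose zero overall length change; the single axial force P common to all segments must satisfy P Σ Lᵢ/(AᵢEᵢ) = δ_free.
The series flexibility is Σ Lᵢ/(AᵢEᵢ) = 270/(500×46×10³) + 850/(1625×191×10³) = 1.448×10⁻⁵ mm/N.
So P = 1.735 / 1.448×10⁻⁵ = 119.8 kN, tensile.
σ_{magnesium alloy} = P / A = 119800 / 500 = 239.6 MPa.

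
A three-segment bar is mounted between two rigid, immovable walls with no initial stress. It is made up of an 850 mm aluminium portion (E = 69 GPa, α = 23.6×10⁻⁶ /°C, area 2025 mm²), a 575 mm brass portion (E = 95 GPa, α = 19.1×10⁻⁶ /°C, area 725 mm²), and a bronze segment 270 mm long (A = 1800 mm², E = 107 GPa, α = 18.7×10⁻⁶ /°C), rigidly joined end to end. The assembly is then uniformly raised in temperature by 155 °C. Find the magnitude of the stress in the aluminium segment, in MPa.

σ ≈ 174 MPa (compressive)

If the supports were absent, the total length change would be Σ αᵢΔT Lᵢ = 23.6×10⁻⁶×155×850 + 19.1×10⁻⁶×155×575 + 18.7×10⁻⁶×155×270 = 5.594 mm.
The rigid supports impose zero overall length change; the single axial force P common to all segments must satisfy P Σ Lᵢ/(AᵢEᵢ) = δ_free.
Σ Lᵢ/(AᵢEᵢ) = 850/(2025×69×10³) + 575/(725×95×10³) + 270/(1800×107×10³) = 1.583×10⁻⁵ mm/N.
So P = 5.594 / 1.583×10⁻⁵ = 353.3 kN, compressive.
σ_{aluminium} = P / A = 353300 / 2025 = 174.5 MPa.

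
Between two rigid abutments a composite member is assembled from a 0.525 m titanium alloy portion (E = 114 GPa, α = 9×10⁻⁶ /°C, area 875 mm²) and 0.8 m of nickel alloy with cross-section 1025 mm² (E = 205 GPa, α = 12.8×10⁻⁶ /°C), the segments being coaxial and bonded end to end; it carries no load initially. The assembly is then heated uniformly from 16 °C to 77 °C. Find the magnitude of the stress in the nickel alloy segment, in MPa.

σ ≈ 98.2 MPa (compressive)

Free thermal expansion of the whole bar: Σ αᵢΔT Lᵢ = 9×10⁻⁶×61×525 + 12.8×10⁻⁶×61×800 = 0.9129 mm.
The walls prevent any net length change, so an axial force P (same in every segment) develops. Compatibility: P · Σ Lᵢ/(AᵢEᵢ) = δ_free.
The series flexibility is Σ Lᵢ/(AᵢEᵢ) = 525/(875×114×10³) + 800/(1025×205×10³) = 9.07×10⁻⁶ mm/N.
So P = 0.9129 / 9.07×10⁻⁶ = 100.6 kN, compressive.
σ_{nickel alloy} = P / A = 100600 / 1025 = 98.19 MPa.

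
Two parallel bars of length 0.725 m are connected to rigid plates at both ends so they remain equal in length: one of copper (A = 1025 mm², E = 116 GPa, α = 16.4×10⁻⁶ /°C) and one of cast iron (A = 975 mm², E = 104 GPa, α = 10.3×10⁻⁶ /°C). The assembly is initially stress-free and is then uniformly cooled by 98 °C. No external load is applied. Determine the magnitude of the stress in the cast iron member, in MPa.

σ ≈ 33.6 MPa (compressive)

Equilibrium of a rigid end plate with no external load gives equal and opposite internal forces ±P in the two members. Since α_{copper} > α_{cast iron}, cooling drives the copper into tension and the cast iron into compression.
Equating the net (thermal + elastic) strains gives |α₁ − α₂|·ΔT = P·[1/(A₁E₁) + 1/(A₂E₂)].
|α₁ − α₂|·ΔT = 6.1×10⁻⁶ × 98 = 0.0005978.
1/(A₁E₁) + 1/(A₂E₂) = 1/(1025×116×10³) + 1/(975×104×10³) = 1.827×10⁻⁸ N⁻¹.
P = 0.0005978 / 1.827×10⁻⁸ = 32720 N = 32.72 kN.
σ_{cast iron} = P/A₂ = 32720/975 = 33.55 MPa, compressive.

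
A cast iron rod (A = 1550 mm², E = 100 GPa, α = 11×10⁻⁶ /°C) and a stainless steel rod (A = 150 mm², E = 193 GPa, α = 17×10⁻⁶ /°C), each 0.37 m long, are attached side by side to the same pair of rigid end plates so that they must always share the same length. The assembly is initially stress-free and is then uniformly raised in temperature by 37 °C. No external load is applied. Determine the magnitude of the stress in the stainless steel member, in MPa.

Both members must finish at the same length. With the larger α, the stainless steel tends to over-expand; the plates restrain it, putting the stainless steel in compression and the cast iron in tension. With no external load the two internal forces are equal and opposite, magnitude P.
Equating the net (thermal + elastic) strains gives |α₁ − α₂|·ΔT = P·[1/(A₁E₁) + 1/(A₂E₂)].
|α₁ − α₂|·ΔT = 6×10⁻⁶ × 37 = 0.000222.
1/(A₁E₁) + 1/(A₂E₂) = 1/(1550×100×10³) + 1/(150×193×10³) = 4.099×10⁻⁸ N⁻¹.
So P = 0.000222 / 4.099×10⁻⁸ = 5.415 kN.
σ_{stainless steel} = P/A₂ = 5415/150 = 36.1 MPa, compressive.

σ ≈ 36.1 MPa (compressive)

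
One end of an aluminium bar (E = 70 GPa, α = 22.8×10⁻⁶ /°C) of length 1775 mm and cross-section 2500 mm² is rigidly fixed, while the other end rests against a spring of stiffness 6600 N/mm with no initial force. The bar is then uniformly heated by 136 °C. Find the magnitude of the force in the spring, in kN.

P ≈ 34 kN

Free thermal expansion: δ_free = αΔT L = 22.8×10⁻⁶ × 136 × 1775 = 5.504 mm.
With a force P in the spring, the elastic change of the bar is PL/(AE) and that of the spring is P/k; compatibility requires their sum to equal δ_free.
So P = δ_free / [L/(AE) + 1/k] = 5.504 / [ 1775/(2500×70×10³) + 1/(6600) ].
P = 5.504 / 0.0001617 = 34050 N.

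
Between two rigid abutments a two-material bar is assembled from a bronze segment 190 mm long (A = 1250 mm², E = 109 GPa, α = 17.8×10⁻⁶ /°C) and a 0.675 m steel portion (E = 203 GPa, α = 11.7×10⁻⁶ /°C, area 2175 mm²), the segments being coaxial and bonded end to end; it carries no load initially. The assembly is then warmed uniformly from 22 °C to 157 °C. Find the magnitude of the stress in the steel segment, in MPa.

Free thermal expansion of the whole bar: Σ αᵢΔT Lᵢ = 17.8×10⁻⁶×135×190 + 11.7×10⁻⁶×135×675 = 1.523 mm.
The walls prevent any net length change, so an axial force P (same in every segment) develops. Compatibility: P · Σ Lᵢ/(AᵢEᵢ) = δ_free.
Σ Lᵢ/(AᵢEᵢ) = 190/(1250×109×10³) + 675/(2175×203×10³) = 2.923×10⁻⁶ mm/N.
So P = 1.523 / 2.923×10⁻⁶ = 520.9 kN, compressive.
σ_{steel} = P / A = 520900 / 2175 = 239.5 MPa.

σ ≈ 239 MPa (compressive)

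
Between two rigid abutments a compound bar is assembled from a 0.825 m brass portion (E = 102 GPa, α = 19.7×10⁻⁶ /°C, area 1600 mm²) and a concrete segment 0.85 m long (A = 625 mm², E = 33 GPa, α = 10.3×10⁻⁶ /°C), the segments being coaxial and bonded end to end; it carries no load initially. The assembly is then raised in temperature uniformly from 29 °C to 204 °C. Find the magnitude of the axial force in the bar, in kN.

P ≈ 94.6 kN (compressive)

If the supports were absent, the total length change would be Σ αᵢΔT Lᵢ = 19.7×10⁻⁶×175×825 + 10.3×10⁻⁶×175×850 = 4.376 mm.
Since the ends are fixed, an axial force P builds up, equal in every segment, with P · Σ Lᵢ/(AᵢEᵢ) = δ_free.
The series flexibility is Σ Lᵢ/(AᵢEᵢ) = 825/(1600×102×10³) + 850/(625×33×10³) = 4.627×10⁻⁵ mm/N.
P = 4.376 / 4.627×10⁻⁵ = 94590 N = 94.59 kN, compressive.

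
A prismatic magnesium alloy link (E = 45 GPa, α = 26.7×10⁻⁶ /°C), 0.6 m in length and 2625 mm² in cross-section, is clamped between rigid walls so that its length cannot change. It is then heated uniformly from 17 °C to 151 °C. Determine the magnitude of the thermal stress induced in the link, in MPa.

σ ≈ 161 MPa (compressive)

The supports are rigid, so the total axial strain is zero. The restrained thermal strain is ε = αΔT = 26.7×10⁻⁶ × 134 = 3577.8×10⁻⁶.
The stress required to suppress this strain is σ = Eε = 45×10³ × 3577.8×10⁻⁶ = 161 MPa, compressive since the link is trying to expand.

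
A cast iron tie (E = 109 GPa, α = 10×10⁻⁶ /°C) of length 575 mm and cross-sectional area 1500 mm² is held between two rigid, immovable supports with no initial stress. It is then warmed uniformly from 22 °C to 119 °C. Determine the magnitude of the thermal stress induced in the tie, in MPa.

σ ≈ 106 MPa (compressive)

Because both ends are immovable the net strain is zero, and the suppressed thermal strain is αΔT = 10×10⁻⁶ × 97 = 970×10⁻⁶.
Hence σ = E·αΔT = 109×10³ × 970×10⁻⁶ = 105.7 MPa, compressive.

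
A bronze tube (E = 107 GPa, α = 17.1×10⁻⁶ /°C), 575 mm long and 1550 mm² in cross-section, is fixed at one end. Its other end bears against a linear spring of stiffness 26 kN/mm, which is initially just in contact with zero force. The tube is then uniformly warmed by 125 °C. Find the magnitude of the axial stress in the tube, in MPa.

σ ≈ 18.9 MPa (compressive)

The unrestrained thermal change is αΔT L = 17.1×10⁻⁶ × 125 × 575 = 1.229 mm.
Let P be the compressive force at the spring. The tube shortens elastically by PL/(AE) and the spring compresses by P/k; together these equal δ_free.
P [ L/(AE) + 1/k ] = δ_free → P [ 575/(1550×107×10³) + 1/(26×10³) ] = 1.229.
P = 1.229 / 4.193×10⁻⁵ = 29310 N.
σ = P/A = 29310/1550 = 18.91 MPa.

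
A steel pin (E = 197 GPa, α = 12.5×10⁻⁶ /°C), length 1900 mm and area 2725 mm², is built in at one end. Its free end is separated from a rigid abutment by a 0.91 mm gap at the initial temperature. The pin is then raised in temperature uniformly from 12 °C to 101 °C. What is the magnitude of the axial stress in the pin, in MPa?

Unrestrained expansion: δ_free = αΔT L = 12.5×10⁻⁶ × 89 × 1900 = 2.114 mm.
The gap closes (δ_free > 0.91 mm) and the wall then resists a further 2.114 − 0.91 = 1.204 mm of expansion.
Compatibility: PL/(AE) = 1.204 mm, so σ = P/A = E × (1.204/1900) = 124.8 MPa.

σ ≈ 125 MPa (compressive)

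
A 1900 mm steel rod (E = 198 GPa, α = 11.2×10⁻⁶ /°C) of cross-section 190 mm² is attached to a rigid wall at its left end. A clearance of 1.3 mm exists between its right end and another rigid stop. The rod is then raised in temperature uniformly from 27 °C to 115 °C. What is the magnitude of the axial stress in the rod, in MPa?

σ ≈ 59.7 MPa (compressive)

If the wall were absent the rod would grow by αΔT L = 11.2×10⁻⁶ × 88 × 1900 = 1.873 mm.
After closing the 1.3 mm clearance, 1.873 − 1.3 = 0.5726 mm of expansion remains to be suppressed by the wall.
So σ = E(δ_free − g)/L = 198×10³ × 0.5726/1900 = 59.68 MPa.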